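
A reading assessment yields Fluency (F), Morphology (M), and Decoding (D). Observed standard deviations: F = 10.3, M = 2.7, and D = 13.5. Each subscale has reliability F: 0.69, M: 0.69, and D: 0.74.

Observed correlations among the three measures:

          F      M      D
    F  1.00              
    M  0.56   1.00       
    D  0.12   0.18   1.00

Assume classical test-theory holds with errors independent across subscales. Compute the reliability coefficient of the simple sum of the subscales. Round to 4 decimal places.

Var(F+M+D) = 10.3² + 2.7² + 13.5² + 2·[10.3·2.7·0.56 + 10.3·13.5·0.12 + 2.7·13.5·0.18] = 295.63 + 77.6412 = 373.271.
With uncorrelated errors the cross-covariances are all true-score covariance, so they carry over unchanged; only the diagonal terms shrink to ρᵢσᵢ².
True-score variance = [10.3²·0.69 + 2.7²·0.69 + 13.5²·0.74] + 77.6412 = 213.097 + 77.6412 = 290.738.
Reliability = 290.738 / 373.271 = 0.7789.

0.7789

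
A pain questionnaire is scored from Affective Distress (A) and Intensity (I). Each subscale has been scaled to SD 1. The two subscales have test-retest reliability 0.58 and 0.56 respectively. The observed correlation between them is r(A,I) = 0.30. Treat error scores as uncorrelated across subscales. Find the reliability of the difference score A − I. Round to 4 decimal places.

Var(A−I) = 1 + 1 − 2·0.30 = 2 − 0.6 = 1.4.
Because errors are independent across components, Cov(Tᵢ,Tⱼ) = Cov(Xᵢ,Xⱼ); the off-diagonal part of the true-score variance is the same as above.
True-score variance = [0.58 + 0.56] − 0.6 = 1.14 − 0.6 = 0.54.
Reliability = 0.54 / 1.4 = 0.3857.

0.3857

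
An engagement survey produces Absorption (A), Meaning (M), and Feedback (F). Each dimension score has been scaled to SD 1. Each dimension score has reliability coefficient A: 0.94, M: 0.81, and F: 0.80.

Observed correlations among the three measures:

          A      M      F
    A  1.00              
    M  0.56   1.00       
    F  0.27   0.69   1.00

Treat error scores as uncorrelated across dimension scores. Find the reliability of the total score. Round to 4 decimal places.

Var(A+M+F) = 3 + 2·[0.56 + 0.27 + 0.69] = 3 + 3.04 = 6.04.
Under uncorrelated errors the observed covariances equal the true-score covariances, so only the own-variance terms attenuate.
True-score variance = [0.94 + 0.81 + 0.80] + 3.04 = 2.55 + 3.04 = 5.59.
Reliability = 5.59 / 6.04 = 0.9255.

0.9255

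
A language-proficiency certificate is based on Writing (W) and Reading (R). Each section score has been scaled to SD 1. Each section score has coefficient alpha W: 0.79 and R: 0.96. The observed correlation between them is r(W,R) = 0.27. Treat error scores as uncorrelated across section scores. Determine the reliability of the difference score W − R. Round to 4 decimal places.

0.8288

Var(W−R) = 1 + 1 − 2·0.27 = 2 − 0.54 = 1.46.
With uncorrelated errors the cross-covariances are all true-score covariance, so they carry over unchanged; only the diagonal terms shrink to ρᵢσᵢ².
True-score variance = [0.79 + 0.96] − 0.54 = 1.75 − 0.54 = 1.21.
Reliability = 1.21 / 1.46 = 0.8288.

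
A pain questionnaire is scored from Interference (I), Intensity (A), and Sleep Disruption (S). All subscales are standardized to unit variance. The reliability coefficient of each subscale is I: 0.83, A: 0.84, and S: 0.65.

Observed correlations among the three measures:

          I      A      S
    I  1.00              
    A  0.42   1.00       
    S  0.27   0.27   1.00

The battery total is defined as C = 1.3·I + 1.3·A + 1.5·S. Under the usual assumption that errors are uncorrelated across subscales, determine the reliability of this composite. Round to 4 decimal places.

Var(C) = 1.3² + 1.3² + 1.5² + 2·[1.69·0.42 + 1.95·0.27 + 1.95·0.27] = 5.63 + 3.5256 = 9.1556.
Because errors are independent across components, Cov(Tᵢ,Tⱼ) = Cov(Xᵢ,Xⱼ); the off-diagonal part of the true-score variance is the same as above.
True-score variance = [1.3²·0.83 + 1.3²·0.84 + 1.5²·0.65] + 3.5256 = 4.2848 + 3.5256 = 7.8104.
Reliability = 7.8104 / 9.1556 = 0.8531.

0.8531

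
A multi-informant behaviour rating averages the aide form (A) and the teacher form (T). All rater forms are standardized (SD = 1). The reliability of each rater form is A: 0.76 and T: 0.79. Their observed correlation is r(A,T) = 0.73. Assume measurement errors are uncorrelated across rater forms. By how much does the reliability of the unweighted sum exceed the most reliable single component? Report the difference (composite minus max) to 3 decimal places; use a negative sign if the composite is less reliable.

Var(sum) = 2 + 1.46 = 3.46; true-score variance = 1.55 + 1.46 = 3.01; composite reliability = 0.8699.
Max component reliability = 0.7900.
Difference = 0.8699 − 0.7900 = 0.080.

0.080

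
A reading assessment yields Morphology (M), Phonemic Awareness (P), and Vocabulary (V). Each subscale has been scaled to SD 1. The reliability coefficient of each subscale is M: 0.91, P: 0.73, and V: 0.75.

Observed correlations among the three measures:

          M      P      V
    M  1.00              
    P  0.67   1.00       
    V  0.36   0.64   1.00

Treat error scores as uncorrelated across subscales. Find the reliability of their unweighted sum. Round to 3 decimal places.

Var(M+P+V) = 3 + 2·[0.67 + 0.36 + 0.64] = 3 + 3.34 = 6.34.
Because errors are independent across components, Cov(Tᵢ,Tⱼ) = Cov(Xᵢ,Xⱼ); the off-diagonal part of the true-score variance is the same as above.
True-score variance = [0.91 + 0.73 + 0.75] + 3.34 = 2.39 + 3.34 = 5.73.
Reliability = 5.73 / 6.34 = 0.904.

0.904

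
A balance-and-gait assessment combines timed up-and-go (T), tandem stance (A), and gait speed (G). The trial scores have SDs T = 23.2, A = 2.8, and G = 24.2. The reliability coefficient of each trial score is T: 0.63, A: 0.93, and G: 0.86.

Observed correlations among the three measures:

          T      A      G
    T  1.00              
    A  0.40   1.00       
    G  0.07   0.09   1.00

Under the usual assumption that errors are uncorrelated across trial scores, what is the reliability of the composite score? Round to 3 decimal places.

0.779

Var(T+A+G) = 23.2² + 2.8² + 24.2² + 2·[23.2·2.8·0.40 + 23.2·24.2·0.07 + 2.8·24.2·0.09] = 1131.72 + 142.766 = 1274.49.
Because errors are independent across components, Cov(Tᵢ,Tⱼ) = Cov(Xᵢ,Xⱼ); the off-diagonal part of the true-score variance is the same as above.
True-score variance = [23.2²·0.63 + 2.8²·0.93 + 24.2²·0.86] + 142.766 = 850.033 + 142.766 = 992.799.
Reliability = 992.799 / 1274.49 = 0.779.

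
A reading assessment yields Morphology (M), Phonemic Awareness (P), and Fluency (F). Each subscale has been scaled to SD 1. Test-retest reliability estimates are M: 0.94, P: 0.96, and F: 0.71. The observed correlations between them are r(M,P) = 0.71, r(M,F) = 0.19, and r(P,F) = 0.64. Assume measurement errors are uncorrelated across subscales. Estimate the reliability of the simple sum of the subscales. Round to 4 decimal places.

0.9359

Var(M+P+F) = 3 + 2·[0.71 + 0.19 + 0.64] = 3 + 3.08 = 6.08.
Because errors are independent across components, Cov(Tᵢ,Tⱼ) = Cov(Xᵢ,Xⱼ); the off-diagonal part of the true-score variance is the same as above.
True-score variance = [0.94 + 0.96 + 0.71] + 3.08 = 2.61 + 3.08 = 5.69.
Reliability = 5.69 / 6.08 = 0.9359.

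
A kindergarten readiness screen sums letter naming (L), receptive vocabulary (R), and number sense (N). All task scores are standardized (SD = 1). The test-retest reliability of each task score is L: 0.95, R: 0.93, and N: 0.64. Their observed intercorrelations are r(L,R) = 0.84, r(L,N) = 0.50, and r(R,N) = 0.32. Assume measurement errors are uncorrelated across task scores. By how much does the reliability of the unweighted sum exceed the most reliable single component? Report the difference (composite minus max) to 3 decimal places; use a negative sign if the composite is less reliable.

-0.026

Var(sum) = 3 + 3.32 = 6.32; true-score variance = 2.52 + 3.32 = 5.84; composite reliability = 0.9241.
Max component reliability = 0.9500.
Difference = 0.9241 − 0.9500 = -0.026.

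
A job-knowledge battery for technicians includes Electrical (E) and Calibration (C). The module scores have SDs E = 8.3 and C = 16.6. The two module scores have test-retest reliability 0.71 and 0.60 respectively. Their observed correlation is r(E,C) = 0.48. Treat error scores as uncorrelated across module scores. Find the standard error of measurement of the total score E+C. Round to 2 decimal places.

Var(total) = 344.45 + 132.269 = 476.719.
True-score variance = 214.248 + 132.269 = 346.517, so reliability = 0.7269.
Error variance = 476.719 − 346.517 = 130.202; SEM = √130.202 = 11.41.

11.41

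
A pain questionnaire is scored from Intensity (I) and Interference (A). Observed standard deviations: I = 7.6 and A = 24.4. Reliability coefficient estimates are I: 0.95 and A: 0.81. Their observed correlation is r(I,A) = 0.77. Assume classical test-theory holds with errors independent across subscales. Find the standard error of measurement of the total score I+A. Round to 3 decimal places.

Var(total) = 653.12 + 285.578 = 938.698.
True-score variance = 537.114 + 285.578 = 822.691, so reliability = 0.8764.
Error variance = 938.698 − 822.691 = 116.006; SEM = √116.006 = 10.771.

10.771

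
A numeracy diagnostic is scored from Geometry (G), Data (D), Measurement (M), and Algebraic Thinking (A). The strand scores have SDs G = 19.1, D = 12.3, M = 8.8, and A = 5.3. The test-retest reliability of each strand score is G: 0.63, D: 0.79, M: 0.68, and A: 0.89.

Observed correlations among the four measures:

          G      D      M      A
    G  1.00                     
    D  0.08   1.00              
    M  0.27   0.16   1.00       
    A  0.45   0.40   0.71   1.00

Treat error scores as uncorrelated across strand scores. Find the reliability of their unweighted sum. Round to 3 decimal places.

Var(G+D+M+A) = 19.1² + 12.3² + 8.8² + 5.3² + 2·[19.1·12.3·0.08 + 19.1·8.8·0.27 + 19.1·5.3·0.45 + 12.3·8.8·0.16 + 12.3·5.3·0.40 + 8.8·5.3·0.71] = 621.63 + 372.477 = 994.107.
Under uncorrelated errors the observed covariances equal the true-score covariances, so only the own-variance terms attenuate.
True-score variance = [19.1²·0.63 + 12.3²·0.79 + 8.8²·0.68 + 5.3²·0.89] + 372.477 = 427.009 + 372.477 = 799.485.
Reliability = 799.485 / 994.107 = 0.804.

0.804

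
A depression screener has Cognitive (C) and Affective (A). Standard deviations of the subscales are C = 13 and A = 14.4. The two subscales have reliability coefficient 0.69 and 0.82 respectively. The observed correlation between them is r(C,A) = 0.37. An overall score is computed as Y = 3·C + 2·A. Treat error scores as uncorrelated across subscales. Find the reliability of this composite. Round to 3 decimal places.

Var(Y) = 3²·13² + 2²·14.4² + 2·[6·13·14.4·0.37] = 2350.44 + 831.168 = 3181.61.
Because errors are independent across components, Cov(Tᵢ,Tⱼ) = Cov(Xᵢ,Xⱼ); the off-diagonal part of the true-score variance is the same as above.
True-score variance = [3²·13²·0.69 + 2²·14.4²·0.82] + 831.168 = 1729.63 + 831.168 = 2560.8.
Reliability = 2560.8 / 3181.61 = 0.805.

0.805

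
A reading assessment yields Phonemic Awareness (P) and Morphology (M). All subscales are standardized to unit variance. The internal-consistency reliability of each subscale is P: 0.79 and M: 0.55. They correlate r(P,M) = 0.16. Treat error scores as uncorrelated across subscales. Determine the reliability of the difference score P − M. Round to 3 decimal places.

0.607

Var(P−M) = 1 + 1 − 2·0.16 = 2 − 0.32 = 1.68.
Because errors are independent across components, Cov(Tᵢ,Tⱼ) = Cov(Xᵢ,Xⱼ); the off-diagonal part of the true-score variance is the same as above.
True-score variance = [0.79 + 0.55] − 0.32 = 1.34 − 0.32 = 1.02.
Reliability = 1.02 / 1.68 = 0.607.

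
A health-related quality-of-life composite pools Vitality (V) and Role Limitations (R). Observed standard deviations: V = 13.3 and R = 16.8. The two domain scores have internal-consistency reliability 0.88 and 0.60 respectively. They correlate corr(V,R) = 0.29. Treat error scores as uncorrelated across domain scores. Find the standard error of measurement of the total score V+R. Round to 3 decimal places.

11.581

Var(total) = 459.13 + 129.595 = 588.725.
True-score variance = 325.007 + 129.595 = 454.602, so reliability = 0.7722.
Error variance = 588.725 − 454.602 = 134.123; SEM = √134.123 = 11.581.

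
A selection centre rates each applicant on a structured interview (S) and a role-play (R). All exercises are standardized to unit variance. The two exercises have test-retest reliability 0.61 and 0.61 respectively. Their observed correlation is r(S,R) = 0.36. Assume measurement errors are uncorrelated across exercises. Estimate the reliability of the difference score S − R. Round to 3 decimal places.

Var(S−R) = 1 + 1 − 2·0.36 = 2 − 0.72 = 1.28.
With uncorrelated errors the cross-covariances are all true-score covariance, so they carry over unchanged; only the diagonal terms shrink to ρᵢσᵢ².
True-score variance = [0.61 + 0.61] − 0.72 = 1.22 − 0.72 = 0.5.
Reliability = 0.5 / 1.28 = 0.391.

0.391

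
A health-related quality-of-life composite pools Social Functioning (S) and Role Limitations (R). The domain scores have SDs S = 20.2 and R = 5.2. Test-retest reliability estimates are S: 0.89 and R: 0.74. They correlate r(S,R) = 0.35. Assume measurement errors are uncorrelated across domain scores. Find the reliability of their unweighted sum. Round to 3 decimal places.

Var(S+R) = 20.2² + 5.2² + 2·[20.2·5.2·0.35] = 435.08 + 73.528 = 508.608.
Because errors are independent across components, Cov(Tᵢ,Tⱼ) = Cov(Xᵢ,Xⱼ); the off-diagonal part of the true-score variance is the same as above.
True-score variance = [20.2²·0.89 + 5.2²·0.74] + 73.528 = 383.165 + 73.528 = 456.693.
Reliability = 456.693 / 508.608 = 0.898.

0.898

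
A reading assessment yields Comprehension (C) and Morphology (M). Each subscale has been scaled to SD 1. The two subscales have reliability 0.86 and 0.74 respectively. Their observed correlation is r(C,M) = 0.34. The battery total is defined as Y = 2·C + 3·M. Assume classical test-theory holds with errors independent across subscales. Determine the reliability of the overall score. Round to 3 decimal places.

Var(Y) = 2² + 3² + 2·[6·0.34] = 13 + 4.08 = 17.08.
Under uncorrelated errors the observed covariances equal the true-score covariances, so only the own-variance terms attenuate.
True-score variance = [2²·0.86 + 3²·0.74] + 4.08 = 10.1 + 4.08 = 14.18.
Reliability = 14.18 / 17.08 = 0.830.

0.830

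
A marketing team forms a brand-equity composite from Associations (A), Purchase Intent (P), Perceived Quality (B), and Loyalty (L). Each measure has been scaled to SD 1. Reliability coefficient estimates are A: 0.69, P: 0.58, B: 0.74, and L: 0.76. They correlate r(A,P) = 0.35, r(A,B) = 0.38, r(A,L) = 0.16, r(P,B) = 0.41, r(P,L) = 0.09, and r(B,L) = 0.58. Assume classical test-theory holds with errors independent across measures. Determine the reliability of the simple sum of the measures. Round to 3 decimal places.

Var(A+P+B+L) = 4 + 2·[0.35 + 0.38 + 0.16 + 0.41 + 0.09 + 0.58] = 4 + 3.94 = 7.94.
Under uncorrelated errors the observed covariances equal the true-score covariances, so only the own-variance terms attenuate.
True-score variance = [0.69 + 0.58 + 0.74 + 0.76] + 3.94 = 2.77 + 3.94 = 6.71.
Reliability = 6.71 / 7.94 = 0.845.

0.845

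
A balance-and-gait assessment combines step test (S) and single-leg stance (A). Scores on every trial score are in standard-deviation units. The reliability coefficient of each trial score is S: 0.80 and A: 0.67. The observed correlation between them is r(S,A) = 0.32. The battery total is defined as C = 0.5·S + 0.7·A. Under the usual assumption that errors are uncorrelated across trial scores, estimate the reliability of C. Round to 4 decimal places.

Var(C) = 0.5² + 0.7² + 2·[0.35·0.32] = 0.74 + 0.224 = 0.964.
With uncorrelated errors the cross-covariances are all true-score covariance, so they carry over unchanged; only the diagonal terms shrink to ρᵢσᵢ².
True-score variance = [0.5²·0.80 + 0.7²·0.67] + 0.224 = 0.5283 + 0.224 = 0.7523.
Reliability = 0.7523 / 0.964 = 0.7804.

0.7804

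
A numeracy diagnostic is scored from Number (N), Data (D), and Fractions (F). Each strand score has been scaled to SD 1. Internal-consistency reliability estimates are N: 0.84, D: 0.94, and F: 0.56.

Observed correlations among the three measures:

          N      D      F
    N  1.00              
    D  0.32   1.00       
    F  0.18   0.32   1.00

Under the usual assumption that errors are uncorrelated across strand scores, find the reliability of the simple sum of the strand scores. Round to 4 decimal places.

0.8578

Var(N+D+F) = 3 + 2·[0.32 + 0.18 + 0.32] = 3 + 1.64 = 4.64.
Under uncorrelated errors the observed covariances equal the true-score covariances, so only the own-variance terms attenuate.
True-score variance = [0.84 + 0.94 + 0.56] + 1.64 = 2.34 + 1.64 = 3.98.
Reliability = 3.98 / 4.64 = 0.8578.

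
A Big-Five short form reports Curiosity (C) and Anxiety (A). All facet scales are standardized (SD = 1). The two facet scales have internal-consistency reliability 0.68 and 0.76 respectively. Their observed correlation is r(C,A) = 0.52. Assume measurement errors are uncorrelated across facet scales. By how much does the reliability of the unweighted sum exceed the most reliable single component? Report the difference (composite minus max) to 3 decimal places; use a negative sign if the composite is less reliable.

Var(sum) = 2 + 1.04 = 3.04; true-score variance = 1.44 + 1.04 = 2.48; composite reliability = 0.8158.
Max component reliability = 0.7600.
Difference = 0.8158 − 0.7600 = 0.056.

0.056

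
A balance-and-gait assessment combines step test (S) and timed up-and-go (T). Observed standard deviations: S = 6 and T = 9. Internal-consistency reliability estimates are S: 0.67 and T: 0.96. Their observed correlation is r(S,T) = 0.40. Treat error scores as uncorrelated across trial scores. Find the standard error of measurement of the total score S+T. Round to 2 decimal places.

Var(total) = 117 + 43.2 = 160.2.
True-score variance = 101.88 + 43.2 = 145.08, so reliability = 0.9056.
Error variance = 160.2 − 145.08 = 15.12; SEM = √15.12 = 3.89.

3.89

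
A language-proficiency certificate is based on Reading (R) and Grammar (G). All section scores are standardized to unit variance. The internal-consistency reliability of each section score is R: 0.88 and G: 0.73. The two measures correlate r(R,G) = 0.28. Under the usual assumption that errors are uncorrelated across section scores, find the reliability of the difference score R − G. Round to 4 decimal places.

Var(R−G) = 1 + 1 − 2·0.28 = 2 − 0.56 = 1.44.
Under uncorrelated errors the observed covariances equal the true-score covariances, so only the own-variance terms attenuate.
True-score variance = [0.88 + 0.73] − 0.56 = 1.61 − 0.56 = 1.05.
Reliability = 1.05 / 1.44 = 0.7292.

0.7292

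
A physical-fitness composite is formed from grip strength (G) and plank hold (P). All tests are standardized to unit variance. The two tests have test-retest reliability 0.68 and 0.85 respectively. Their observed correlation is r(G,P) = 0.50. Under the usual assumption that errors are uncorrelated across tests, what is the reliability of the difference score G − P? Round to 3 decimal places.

Var(G−P) = 1 + 1 − 2·0.50 = 2 − 1 = 1.
Because errors are independent across components, Cov(Tᵢ,Tⱼ) = Cov(Xᵢ,Xⱼ); the off-diagonal part of the true-score variance is the same as above.
True-score variance = [0.68 + 0.85] − 1 = 1.53 − 1 = 0.53.
Reliability = 0.53 / 1 = 0.530.

0.530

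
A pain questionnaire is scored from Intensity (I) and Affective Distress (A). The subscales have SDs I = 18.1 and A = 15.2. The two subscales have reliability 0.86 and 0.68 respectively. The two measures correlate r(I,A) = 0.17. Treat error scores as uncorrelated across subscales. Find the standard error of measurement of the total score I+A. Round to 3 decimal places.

10.945

Var(total) = 558.65 + 93.5408 = 652.191.
True-score variance = 438.852 + 93.5408 = 532.393, so reliability = 0.8163.
Error variance = 652.191 − 532.393 = 119.798; SEM = √119.798 = 10.945.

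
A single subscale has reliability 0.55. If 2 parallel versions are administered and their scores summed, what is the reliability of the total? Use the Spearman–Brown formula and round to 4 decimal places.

ρ_k = kρ / (1 + (k−1)ρ) = 2·0.55 / (1 + 1·0.55) = 1.100 / 1.550 = 0.7097.

0.7097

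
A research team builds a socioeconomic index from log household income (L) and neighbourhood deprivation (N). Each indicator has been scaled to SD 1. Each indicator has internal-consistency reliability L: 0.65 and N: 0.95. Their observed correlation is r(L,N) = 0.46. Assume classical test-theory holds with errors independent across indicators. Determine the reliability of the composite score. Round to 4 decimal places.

0.8630

Var(L+N) = 2 + 2·[0.46] = 2 + 0.92 = 2.92.
Because errors are independent across components, Cov(Tᵢ,Tⱼ) = Cov(Xᵢ,Xⱼ); the off-diagonal part of the true-score variance is the same as above.
True-score variance = [0.65 + 0.95] + 0.92 = 1.6 + 0.92 = 2.52.
Reliability = 2.52 / 2.92 = 0.8630.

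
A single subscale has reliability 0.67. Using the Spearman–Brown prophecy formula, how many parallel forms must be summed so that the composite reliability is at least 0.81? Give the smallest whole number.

k ≥ ρ*(1−ρ₁)/(ρ₁(1−ρ*)) = 0.81·0.33 / (0.67·0.19) = 2.100.
Smallest integer k = 3.

3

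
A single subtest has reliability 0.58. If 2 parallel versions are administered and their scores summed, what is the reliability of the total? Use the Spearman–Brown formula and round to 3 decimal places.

0.734

ρ_k = kρ / (1 + (k−1)ρ) = 2·0.58 / (1 + 1·0.58) = 1.160 / 1.580 = 0.734.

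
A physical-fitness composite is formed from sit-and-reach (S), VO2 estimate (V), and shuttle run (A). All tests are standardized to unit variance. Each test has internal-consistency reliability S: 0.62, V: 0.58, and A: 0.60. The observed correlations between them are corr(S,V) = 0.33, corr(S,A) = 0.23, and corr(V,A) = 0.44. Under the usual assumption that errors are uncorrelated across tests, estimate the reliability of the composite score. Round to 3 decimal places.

0.760

Var(S+V+A) = 3 + 2·[0.33 + 0.23 + 0.44] = 3 + 2 = 5.
Under uncorrelated errors the observed covariances equal the true-score covariances, so only the own-variance terms attenuate.
True-score variance = [0.62 + 0.58 + 0.60] + 2 = 1.8 + 2 = 3.8.
Reliability = 3.8 / 5 = 0.760.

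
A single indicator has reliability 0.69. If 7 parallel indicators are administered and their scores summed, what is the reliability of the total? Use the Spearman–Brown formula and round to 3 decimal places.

ρ_k = kρ / (1 + (k−1)ρ) = 7·0.69 / (1 + 6·0.69) = 4.830 / 5.140 = 0.940.

0.940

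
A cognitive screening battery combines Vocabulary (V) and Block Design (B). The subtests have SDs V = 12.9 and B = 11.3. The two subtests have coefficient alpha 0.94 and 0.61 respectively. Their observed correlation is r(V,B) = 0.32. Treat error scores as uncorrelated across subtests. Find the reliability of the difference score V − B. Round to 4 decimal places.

0.7023

Var(V−B) = 12.9² + 11.3² − 2·12.9·11.3·0.32 = 294.1 − 93.2928 = 200.807.
With uncorrelated errors the cross-covariances are all true-score covariance, so they carry over unchanged; only the diagonal terms shrink to ρᵢσᵢ².
True-score variance = [12.9²·0.94 + 11.3²·0.61] − 93.2928 = 234.316 − 93.2928 = 141.024.
Reliability = 141.024 / 200.807 = 0.7023.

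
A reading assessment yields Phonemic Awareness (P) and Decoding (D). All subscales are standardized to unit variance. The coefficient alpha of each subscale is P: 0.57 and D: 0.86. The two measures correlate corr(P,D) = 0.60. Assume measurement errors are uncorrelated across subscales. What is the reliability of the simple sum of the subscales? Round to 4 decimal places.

Var(P+D) = 2 + 2·[0.60] = 2 + 1.2 = 3.2.
Under uncorrelated errors the observed covariances equal the true-score covariances, so only the own-variance terms attenuate.
True-score variance = [0.57 + 0.86] + 1.2 = 1.43 + 1.2 = 2.63.
Reliability = 2.63 / 3.2 = 0.8219.

0.8219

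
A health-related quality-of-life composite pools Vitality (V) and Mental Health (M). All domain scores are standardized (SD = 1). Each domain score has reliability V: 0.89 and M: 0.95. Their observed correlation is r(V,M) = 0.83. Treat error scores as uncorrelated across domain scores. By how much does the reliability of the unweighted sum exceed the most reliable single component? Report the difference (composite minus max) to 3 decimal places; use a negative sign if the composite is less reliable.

Var(sum) = 2 + 1.66 = 3.66; true-score variance = 1.84 + 1.66 = 3.5; composite reliability = 0.9563.
Max component reliability = 0.9500.
Difference = 0.9563 − 0.9500 = 0.006.

0.006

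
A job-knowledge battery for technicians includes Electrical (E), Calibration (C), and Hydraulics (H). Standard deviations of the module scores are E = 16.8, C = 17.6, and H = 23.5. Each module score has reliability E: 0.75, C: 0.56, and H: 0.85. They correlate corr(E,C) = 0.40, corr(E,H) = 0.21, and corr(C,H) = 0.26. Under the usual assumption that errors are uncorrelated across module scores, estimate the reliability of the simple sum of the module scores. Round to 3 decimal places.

0.836

Var(E+C+H) = 16.8² + 17.6² + 23.5² + 2·[16.8·17.6·0.40 + 16.8·23.5·0.21 + 17.6·23.5·0.26] = 1144.25 + 617.432 = 1761.68.
Under uncorrelated errors the observed covariances equal the true-score covariances, so only the own-variance terms attenuate.
True-score variance = [16.8²·0.75 + 17.6²·0.56 + 23.5²·0.85] + 617.432 = 854.558 + 617.432 = 1471.99.
Reliability = 1471.99 / 1761.68 = 0.836.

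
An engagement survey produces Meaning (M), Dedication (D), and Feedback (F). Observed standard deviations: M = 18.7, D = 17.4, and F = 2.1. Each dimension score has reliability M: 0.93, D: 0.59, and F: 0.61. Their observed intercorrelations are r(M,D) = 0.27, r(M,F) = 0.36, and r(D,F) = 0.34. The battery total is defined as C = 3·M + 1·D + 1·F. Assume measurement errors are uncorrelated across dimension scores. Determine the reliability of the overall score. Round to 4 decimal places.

Var(C) = 3²·18.7² + 17.4² + 2.1² + 2·[3·18.7·17.4·0.27 + 3·18.7·2.1·0.36 + 17.4·2.1·0.34] = 3454.38 + 636.786 = 4091.17.
Under uncorrelated errors the observed covariances equal the true-score covariances, so only the own-variance terms attenuate.
True-score variance = [3²·18.7²·0.93 + 17.4²·0.59 + 2.1²·0.61] + 636.786 = 3108.22 + 636.786 = 3745.01.
Reliability = 3745.01 / 4091.17 = 0.9154.

0.9154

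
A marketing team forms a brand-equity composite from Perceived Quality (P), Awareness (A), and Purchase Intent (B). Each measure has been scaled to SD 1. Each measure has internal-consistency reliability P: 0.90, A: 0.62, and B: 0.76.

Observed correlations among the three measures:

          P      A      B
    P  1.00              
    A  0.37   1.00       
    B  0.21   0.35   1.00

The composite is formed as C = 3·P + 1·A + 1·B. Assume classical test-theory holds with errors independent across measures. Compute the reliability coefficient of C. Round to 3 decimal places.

0.900

Var(C) = 3² + 1 + 1 + 2·[3·0.37 + 3·0.21 + 0.35] = 11 + 4.18 = 15.18.
Because errors are independent across components, Cov(Tᵢ,Tⱼ) = Cov(Xᵢ,Xⱼ); the off-diagonal part of the true-score variance is the same as above.
True-score variance = [3²·0.90 + 0.62 + 0.76] + 4.18 = 9.48 + 4.18 = 13.66.
Reliability = 13.66 / 15.18 = 0.900.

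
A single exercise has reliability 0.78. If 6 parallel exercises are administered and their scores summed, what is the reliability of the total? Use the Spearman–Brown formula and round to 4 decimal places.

ρ_k = kρ / (1 + (k−1)ρ) = 6·0.78 / (1 + 5·0.78) = 4.680 / 4.900 = 0.9551.

0.9551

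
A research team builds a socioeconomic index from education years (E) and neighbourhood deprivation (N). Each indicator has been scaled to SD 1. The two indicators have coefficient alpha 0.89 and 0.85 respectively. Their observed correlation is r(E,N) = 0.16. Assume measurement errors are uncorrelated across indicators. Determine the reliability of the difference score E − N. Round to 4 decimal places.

0.8452

Var(E−N) = 1 + 1 − 2·0.16 = 2 − 0.32 = 1.68.
Under uncorrelated errors the observed covariances equal the true-score covariances, so only the own-variance terms attenuate.
True-score variance = [0.89 + 0.85] − 0.32 = 1.74 − 0.32 = 1.42.
Reliability = 1.42 / 1.68 = 0.8452.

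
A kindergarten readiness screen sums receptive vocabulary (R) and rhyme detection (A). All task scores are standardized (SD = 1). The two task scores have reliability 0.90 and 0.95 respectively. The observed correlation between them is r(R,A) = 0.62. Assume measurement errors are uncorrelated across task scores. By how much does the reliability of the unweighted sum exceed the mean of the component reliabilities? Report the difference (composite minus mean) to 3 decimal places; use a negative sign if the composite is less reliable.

Var(sum) = 2 + 1.24 = 3.24; true-score variance = 1.85 + 1.24 = 3.09; composite reliability = 0.9537.
Mean component reliability = 0.9250.
Difference = 0.9537 − 0.9250 = 0.029.

0.029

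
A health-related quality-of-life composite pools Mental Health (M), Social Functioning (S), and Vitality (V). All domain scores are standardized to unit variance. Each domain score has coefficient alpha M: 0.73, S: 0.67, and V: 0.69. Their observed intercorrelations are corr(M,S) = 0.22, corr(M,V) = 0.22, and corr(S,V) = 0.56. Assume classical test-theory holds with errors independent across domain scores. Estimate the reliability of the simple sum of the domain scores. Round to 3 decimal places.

0.818

Var(M+S+V) = 3 + 2·[0.22 + 0.22 + 0.56] = 3 + 2 = 5.
Under uncorrelated errors the observed covariances equal the true-score covariances, so only the own-variance terms attenuate.
True-score variance = [0.73 + 0.67 + 0.69] + 2 = 2.09 + 2 = 4.09.
Reliability = 4.09 / 5 = 0.818.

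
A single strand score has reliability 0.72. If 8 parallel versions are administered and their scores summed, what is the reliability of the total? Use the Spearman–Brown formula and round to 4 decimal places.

ρ_k = kρ / (1 + (k−1)ρ) = 8·0.72 / (1 + 7·0.72) = 5.760 / 6.040 = 0.9536.

0.9536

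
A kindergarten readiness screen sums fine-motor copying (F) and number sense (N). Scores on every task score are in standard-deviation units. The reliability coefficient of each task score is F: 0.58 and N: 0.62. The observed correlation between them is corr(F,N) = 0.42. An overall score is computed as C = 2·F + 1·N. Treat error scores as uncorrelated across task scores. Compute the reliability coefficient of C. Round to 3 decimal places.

Var(C) = 2² + 1 + 2·[2·0.42] = 5 + 1.68 = 6.68.
With uncorrelated errors the cross-covariances are all true-score covariance, so they carry over unchanged; only the diagonal terms shrink to ρᵢσᵢ².
True-score variance = [2²·0.58 + 0.62] + 1.68 = 2.94 + 1.68 = 4.62.
Reliability = 4.62 / 6.68 = 0.692.

0.692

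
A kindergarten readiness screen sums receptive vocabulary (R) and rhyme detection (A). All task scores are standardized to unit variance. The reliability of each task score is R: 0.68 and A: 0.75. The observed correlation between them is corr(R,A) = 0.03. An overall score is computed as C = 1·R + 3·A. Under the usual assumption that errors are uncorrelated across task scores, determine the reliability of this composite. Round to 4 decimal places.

Var(C) = 1 + 3² + 2·[3·0.03] = 10 + 0.18 = 10.18.
With uncorrelated errors the cross-covariances are all true-score covariance, so they carry over unchanged; only the diagonal terms shrink to ρᵢσᵢ².
True-score variance = [0.68 + 3²·0.75] + 0.18 = 7.43 + 0.18 = 7.61.
Reliability = 7.61 / 10.18 = 0.7475.

0.7475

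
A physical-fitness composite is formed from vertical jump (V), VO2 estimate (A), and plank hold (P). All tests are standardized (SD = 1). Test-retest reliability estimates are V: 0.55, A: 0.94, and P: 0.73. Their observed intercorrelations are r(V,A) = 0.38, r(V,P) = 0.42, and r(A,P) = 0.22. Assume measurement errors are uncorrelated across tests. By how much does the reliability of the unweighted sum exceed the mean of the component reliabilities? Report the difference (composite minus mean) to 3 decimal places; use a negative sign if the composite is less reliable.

0.105

Var(sum) = 3 + 2.04 = 5.04; true-score variance = 2.22 + 2.04 = 4.26; composite reliability = 0.8452.
Mean component reliability = 0.7400.
Difference = 0.8452 − 0.7400 = 0.105.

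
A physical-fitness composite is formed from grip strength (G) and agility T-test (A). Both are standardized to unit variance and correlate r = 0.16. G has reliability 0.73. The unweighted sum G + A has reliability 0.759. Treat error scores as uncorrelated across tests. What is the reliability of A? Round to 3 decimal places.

0.711

Var(G+A) = 2 + 2·0.16 = 2.320.
True-score variance = ρ_G + ρ_A + 2·0.16, so 0.759 = (0.73 + ρ_A + 0.32) / 2.320.
ρ_A = 0.759·2.320 − 0.73 − 0.32 = 0.711.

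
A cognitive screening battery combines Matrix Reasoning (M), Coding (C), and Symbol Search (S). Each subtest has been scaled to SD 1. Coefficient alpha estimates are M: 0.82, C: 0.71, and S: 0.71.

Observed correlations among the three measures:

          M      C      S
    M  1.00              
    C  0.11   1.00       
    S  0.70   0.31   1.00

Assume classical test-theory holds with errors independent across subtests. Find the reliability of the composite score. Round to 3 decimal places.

Var(M+C+S) = 3 + 2·[0.11 + 0.70 + 0.31] = 3 + 2.24 = 5.24.
Because errors are independent across components, Cov(Tᵢ,Tⱼ) = Cov(Xᵢ,Xⱼ); the off-diagonal part of the true-score variance is the same as above.
True-score variance = [0.82 + 0.71 + 0.71] + 2.24 = 2.24 + 2.24 = 4.48.
Reliability = 4.48 / 5.24 = 0.855.

0.855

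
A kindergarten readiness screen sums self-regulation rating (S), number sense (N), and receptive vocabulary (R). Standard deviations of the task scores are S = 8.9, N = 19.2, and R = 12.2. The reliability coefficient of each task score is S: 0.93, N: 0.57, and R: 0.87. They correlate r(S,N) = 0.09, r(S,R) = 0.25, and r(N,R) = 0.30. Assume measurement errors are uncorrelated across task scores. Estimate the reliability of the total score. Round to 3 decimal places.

Var(S+N+R) = 8.9² + 19.2² + 12.2² + 2·[8.9·19.2·0.09 + 8.9·12.2·0.25 + 19.2·12.2·0.30] = 596.69 + 225.592 = 822.282.
Because errors are independent across components, Cov(Tᵢ,Tⱼ) = Cov(Xᵢ,Xⱼ); the off-diagonal part of the true-score variance is the same as above.
True-score variance = [8.9²·0.93 + 19.2²·0.57 + 12.2²·0.87] + 225.592 = 413.281 + 225.592 = 638.873.
Reliability = 638.873 / 822.282 = 0.777.

0.777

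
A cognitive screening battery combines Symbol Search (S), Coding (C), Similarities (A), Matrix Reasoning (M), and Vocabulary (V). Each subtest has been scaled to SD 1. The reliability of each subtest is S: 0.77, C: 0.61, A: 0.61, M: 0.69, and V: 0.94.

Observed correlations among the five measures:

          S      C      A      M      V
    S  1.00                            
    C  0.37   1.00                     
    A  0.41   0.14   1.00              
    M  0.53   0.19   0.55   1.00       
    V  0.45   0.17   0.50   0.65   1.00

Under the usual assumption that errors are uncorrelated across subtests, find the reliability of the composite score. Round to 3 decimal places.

Var(S+C+A+M+V) = 5 + 2·[0.37 + 0.41 + 0.53 + 0.45 + 0.14 + 0.19 + 0.17 + 0.55 + 0.50 + 0.65] = 5 + 7.92 = 12.92.
With uncorrelated errors the cross-covariances are all true-score covariance, so they carry over unchanged; only the diagonal terms shrink to ρᵢσᵢ².
True-score variance = [0.77 + 0.61 + 0.61 + 0.69 + 0.94] + 7.92 = 3.62 + 7.92 = 11.54.
Reliability = 11.54 / 12.92 = 0.893.

0.893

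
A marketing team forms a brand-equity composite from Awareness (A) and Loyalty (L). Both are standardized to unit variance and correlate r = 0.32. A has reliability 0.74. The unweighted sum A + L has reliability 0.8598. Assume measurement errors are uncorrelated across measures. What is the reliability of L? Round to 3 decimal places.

Var(A+L) = 2 + 2·0.32 = 2.640.
True-score variance = ρ_A + ρ_L + 2·0.32, so 0.8598 = (0.74 + ρ_L + 0.64) / 2.640.
ρ_L = 0.8598·2.640 − 0.74 − 0.64 = 0.890.

0.890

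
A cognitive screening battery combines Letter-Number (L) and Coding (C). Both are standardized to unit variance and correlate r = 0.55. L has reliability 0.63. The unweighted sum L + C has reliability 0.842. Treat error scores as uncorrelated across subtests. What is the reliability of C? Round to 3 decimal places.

0.880

Var(L+C) = 2 + 2·0.55 = 3.100.
True-score variance = ρ_L + ρ_C + 2·0.55, so 0.842 = (0.63 + ρ_C + 1.10) / 3.100.
ρ_C = 0.842·3.100 − 0.63 − 1.10 = 0.880.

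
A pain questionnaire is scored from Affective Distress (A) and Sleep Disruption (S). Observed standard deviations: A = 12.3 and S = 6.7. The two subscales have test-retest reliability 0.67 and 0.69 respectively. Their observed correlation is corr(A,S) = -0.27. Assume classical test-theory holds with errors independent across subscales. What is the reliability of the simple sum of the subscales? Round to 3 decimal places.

0.579

Var(A+S) = 12.3² + 6.7² + 2·[12.3·6.7·(-0.27)] = 196.18 − 44.5014 = 151.679.
Under uncorrelated errors the observed covariances equal the true-score covariances, so only the own-variance terms attenuate.
True-score variance = [12.3²·0.67 + 6.7²·0.69] − 44.5014 = 132.338 − 44.5014 = 87.837.
Reliability = 87.837 / 151.679 = 0.579.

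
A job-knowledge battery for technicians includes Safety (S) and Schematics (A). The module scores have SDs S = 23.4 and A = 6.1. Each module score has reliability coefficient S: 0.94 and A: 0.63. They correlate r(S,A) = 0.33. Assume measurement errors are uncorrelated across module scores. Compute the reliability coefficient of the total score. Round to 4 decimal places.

Var(S+A) = 23.4² + 6.1² + 2·[23.4·6.1·0.33] = 584.77 + 94.2084 = 678.978.
Because errors are independent across components, Cov(Tᵢ,Tⱼ) = Cov(Xᵢ,Xⱼ); the off-diagonal part of the true-score variance is the same as above.
True-score variance = [23.4²·0.94 + 6.1²·0.63] + 94.2084 = 538.149 + 94.2084 = 632.357.
Reliability = 632.357 / 678.978 = 0.9313.

0.9313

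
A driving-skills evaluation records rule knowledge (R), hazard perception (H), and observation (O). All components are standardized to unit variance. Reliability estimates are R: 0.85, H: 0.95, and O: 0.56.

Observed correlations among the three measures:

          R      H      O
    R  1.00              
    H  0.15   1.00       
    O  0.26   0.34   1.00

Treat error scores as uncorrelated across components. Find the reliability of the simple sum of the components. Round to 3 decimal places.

Var(R+H+O) = 3 + 2·[0.15 + 0.26 + 0.34] = 3 + 1.5 = 4.5.
With uncorrelated errors the cross-covariances are all true-score covariance, so they carry over unchanged; only the diagonal terms shrink to ρᵢσᵢ².
True-score variance = [0.85 + 0.95 + 0.56] + 1.5 = 2.36 + 1.5 = 3.86.
Reliability = 3.86 / 4.5 = 0.858.

0.858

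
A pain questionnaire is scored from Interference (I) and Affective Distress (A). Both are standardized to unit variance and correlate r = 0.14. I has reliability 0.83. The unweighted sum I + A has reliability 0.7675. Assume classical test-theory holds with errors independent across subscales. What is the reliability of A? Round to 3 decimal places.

Var(I+A) = 2 + 2·0.14 = 2.280.
True-score variance = ρ_I + ρ_A + 2·0.14, so 0.7675 = (0.83 + ρ_A + 0.28) / 2.280.
ρ_A = 0.7675·2.280 − 0.83 − 0.28 = 0.640.

0.640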